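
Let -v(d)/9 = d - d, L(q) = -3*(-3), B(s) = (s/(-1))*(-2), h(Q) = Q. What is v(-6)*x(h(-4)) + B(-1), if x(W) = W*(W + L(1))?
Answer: -2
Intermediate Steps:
B(s) = 2*s (B(s) = (s*(-1))*(-2) = -s*(-2) = 2*s)
L(q) = 9
v(d) = 0 (v(d) = -9*(d - d) = -9*0 = 0)
x(W) = W*(9 + W) (x(W) = W*(W + 9) = W*(9 + W))
v(-6)*x(h(-4)) + B(-1) = 0*(-4*(9 - 4)) + 2*(-1) = 0*(-4*5) - 2 = 0*(-20) - 2 = 0 - 2 = -2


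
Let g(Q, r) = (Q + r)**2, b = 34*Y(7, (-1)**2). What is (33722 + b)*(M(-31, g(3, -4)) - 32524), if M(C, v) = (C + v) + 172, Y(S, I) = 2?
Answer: -1094187780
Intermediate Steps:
b = 68 (b = 34*2 = 68)
M(C, v) = 172 + C + v
(33722 + b)*(M(-31, g(3, -4)) - 32524) = (33722 + 68)*((172 - 31 + (3 - 4)**2) - 32524) = 33790*((172 - 31 + (-1)**2) - 32524) = 33790*((172 - 31 + 1) - 32524) = 33790*(142 - 32524) = 33790*(-32382) = -1094187780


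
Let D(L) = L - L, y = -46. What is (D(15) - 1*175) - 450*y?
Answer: 20525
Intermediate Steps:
D(L) = 0
(D(15) - 1*175) - 450*y = (0 - 1*175) - 450*(-46) = (0 - 175) + 20700 = -175 + 20700 = 20525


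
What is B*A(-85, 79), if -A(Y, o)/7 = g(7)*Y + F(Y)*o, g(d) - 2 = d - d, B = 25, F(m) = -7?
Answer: 126525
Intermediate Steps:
g(d) = 2 (g(d) = 2 + (d - d) = 2 + 0 = 2)
A(Y, o) = -14*Y + 49*o (A(Y, o) = -7*(2*Y - 7*o) = -7*(-7*o + 2*Y) = -14*Y + 49*o)
B*A(-85, 79) = 25*(-14*(-85) + 49*79) = 25*(1190 + 3871) = 25*5061 = 126525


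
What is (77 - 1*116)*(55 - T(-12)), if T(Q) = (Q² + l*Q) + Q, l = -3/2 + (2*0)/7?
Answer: 3705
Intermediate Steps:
l = -3/2 (l = -3*½ + 0*(⅐) = -3/2 + 0 = -3/2 ≈ -1.5000)
T(Q) = Q² - Q/2 (T(Q) = (Q² - 3*Q/2) + Q = Q² - Q/2)
(77 - 1*116)*(55 - T(-12)) = (77 - 1*116)*(55 - (-12)*(-½ - 12)) = (77 - 116)*(55 - (-12)*(-25)/2) = -39*(55 - 1*150) = -39*(55 - 150) = -39*(-95) = 3705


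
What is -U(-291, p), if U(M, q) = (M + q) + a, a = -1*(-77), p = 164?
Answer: 50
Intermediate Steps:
a = 77
U(M, q) = 77 + M + q (U(M, q) = (M + q) + 77 = 77 + M + q)
-U(-291, p) = -(77 - 291 + 164) = -1*(-50) = 50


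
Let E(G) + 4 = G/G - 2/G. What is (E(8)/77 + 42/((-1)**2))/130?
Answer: 12923/40040 ≈ 0.32275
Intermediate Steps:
E(G) = -3 - 2/G (E(G) = -4 + (G/G - 2/G) = -4 + (1 - 2/G) = -3 - 2/G)
(E(8)/77 + 42/((-1)**2))/130 = ((-3 - 2/8)/77 + 42/((-1)**2))/130 = ((-3 - 2*1/8)*(1/77) + 42/1)*(1/130) = ((-3 - 1/4)*(1/77) + 42*1)*(1/130) = (-13/4*1/77 + 42)*(1/130) = (-13/308 + 42)*(1/130) = (12923/308)*(1/130) = 12923/40040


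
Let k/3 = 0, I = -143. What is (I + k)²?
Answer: 20449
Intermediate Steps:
k = 0 (k = 3*0 = 0)
(I + k)² = (-143 + 0)² = (-143)² = 20449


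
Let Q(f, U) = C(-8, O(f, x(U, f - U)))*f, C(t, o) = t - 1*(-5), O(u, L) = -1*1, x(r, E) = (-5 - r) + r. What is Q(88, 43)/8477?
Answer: -264/8477 ≈ -0.031143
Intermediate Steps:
x(r, E) = -5
O(u, L) = -1
C(t, o) = 5 + t (C(t, o) = t + 5 = 5 + t)
Q(f, U) = -3*f (Q(f, U) = (5 - 8)*f = -3*f)
Q(88, 43)/8477 = -3*88/8477 = -264*1/8477 = -264/8477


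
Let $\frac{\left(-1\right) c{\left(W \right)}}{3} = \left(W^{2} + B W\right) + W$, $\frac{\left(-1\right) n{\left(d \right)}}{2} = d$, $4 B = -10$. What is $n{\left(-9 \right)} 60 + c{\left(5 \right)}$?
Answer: $\frac{2055}{2} \approx 1027.5$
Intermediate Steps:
$B = - \frac{5}{2}$ ($B = \frac{1}{4} \left(-10\right) = - \frac{5}{2} \approx -2.5$)
$n{\left(d \right)} = - 2 d$
$c{\left(W \right)} = - 3 W^{2} + \frac{9 W}{2}$ ($c{\left(W \right)} = - 3 \left(\left(W^{2} - \frac{5 W}{2}\right) + W\right) = - 3 \left(W^{2} - \frac{3 W}{2}\right) = - 3 W^{2} + \frac{9 W}{2}$)
$n{\left(-9 \right)} 60 + c{\left(5 \right)} = \left(-2\right) \left(-9\right) 60 + \frac{3}{2} \cdot 5 \left(3 - 10\right) = 18 \cdot 60 + \frac{3}{2} \cdot 5 \left(3 - 10\right) = 1080 + \frac{3}{2} \cdot 5 \left(-7\right) = 1080 - \frac{105}{2} = \frac{2055}{2}$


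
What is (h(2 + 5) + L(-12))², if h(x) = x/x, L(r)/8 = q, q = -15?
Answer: 14161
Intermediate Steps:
L(r) = -120 (L(r) = 8*(-15) = -120)
h(x) = 1
(h(2 + 5) + L(-12))² = (1 - 120)² = (-119)² = 14161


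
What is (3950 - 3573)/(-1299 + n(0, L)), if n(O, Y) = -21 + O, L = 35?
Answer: -377/1320 ≈ -0.28561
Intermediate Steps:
(3950 - 3573)/(-1299 + n(0, L)) = (3950 - 3573)/(-1299 + (-21 + 0)) = 377/(-1299 - 21) = 377/(-1320) = 377*(-1/1320) = -377/1320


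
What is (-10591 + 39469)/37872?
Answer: 4813/6312 ≈ 0.76252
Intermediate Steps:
(-10591 + 39469)/37872 = 28878*(1/37872) = 4813/6312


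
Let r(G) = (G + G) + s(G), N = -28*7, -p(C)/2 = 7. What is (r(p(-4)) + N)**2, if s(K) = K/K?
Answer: 49729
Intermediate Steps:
p(C) = -14 (p(C) = -2*7 = -14)
N = -196
s(K) = 1
r(G) = 1 + 2*G (r(G) = (G + G) + 1 = 2*G + 1 = 1 + 2*G)
(r(p(-4)) + N)**2 = ((1 + 2*(-14)) - 196)**2 = ((1 - 28) - 196)**2 = (-27 - 196)**2 = (-223)**2 = 49729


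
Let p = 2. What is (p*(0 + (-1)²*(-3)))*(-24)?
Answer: 144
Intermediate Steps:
(p*(0 + (-1)²*(-3)))*(-24) = (2*(0 + (-1)²*(-3)))*(-24) = (2*(0 + 1*(-3)))*(-24) = (2*(0 - 3))*(-24) = (2*(-3))*(-24) = -6*(-24) = 144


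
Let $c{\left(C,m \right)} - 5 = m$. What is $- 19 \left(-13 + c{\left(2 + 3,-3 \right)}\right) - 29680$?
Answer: $-29471$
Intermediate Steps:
$c{\left(C,m \right)} = 5 + m$
$- 19 \left(-13 + c{\left(2 + 3,-3 \right)}\right) - 29680 = - 19 \left(-13 + \left(5 - 3\right)\right) - 29680 = - 19 \left(-13 + 2\right) - 29680 = \left(-19\right) \left(-11\right) - 29680 = 209 - 29680 = -29471$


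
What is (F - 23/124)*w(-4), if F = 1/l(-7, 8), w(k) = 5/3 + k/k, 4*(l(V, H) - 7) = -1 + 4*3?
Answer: -802/3627 ≈ -0.22112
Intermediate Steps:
l(V, H) = 39/4 (l(V, H) = 7 + (-1 + 4*3)/4 = 7 + (-1 + 12)/4 = 7 + (¼)*11 = 7 + 11/4 = 39/4)
w(k) = 8/3 (w(k) = 5*(⅓) + 1 = 5/3 + 1 = 8/3)
F = 4/39 (F = 1/(39/4) = 4/39 ≈ 0.10256)
(F - 23/124)*w(-4) = (4/39 - 23/124)*(8/3) = -401/4836*8/3 = -802/3627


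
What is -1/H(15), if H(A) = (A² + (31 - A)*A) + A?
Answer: -1/480 ≈ -0.0020833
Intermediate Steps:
H(A) = A + A² + A*(31 - A) (H(A) = (A² + A*(31 - A)) + A = A + A² + A*(31 - A))
-1/H(15) = -1/(32*15) = -1/480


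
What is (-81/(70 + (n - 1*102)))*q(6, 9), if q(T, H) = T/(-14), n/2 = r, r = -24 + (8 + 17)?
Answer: -81/70 ≈ -1.1571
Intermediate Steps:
r = 1 (r = -24 + 25 = 1)
n = 2 (n = 2*1 = 2)
q(T, H) = -T/14 (q(T, H) = T*(-1/14) = -T/14)
(-81/(70 + (n - 1*102)))*q(6, 9) = (-81/(70 + (2 - 1*102)))*(-1/14*6) = -81/(70 + (2 - 102))*(-3/7) = -81/(70 - 100)*(-3/7) = -81/(-30)*(-3/7) = -81*(-1/30)*(-3/7) = (27/10)*(-3/7) = -81/70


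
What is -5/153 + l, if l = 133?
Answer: 20344/153 ≈ 132.97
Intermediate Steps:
-5/153 + l = -5/153 + 133 = 20344/153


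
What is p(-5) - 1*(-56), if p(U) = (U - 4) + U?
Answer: 42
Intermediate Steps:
p(U) = -4 + 2*U (p(U) = (-4 + U) + U = -4 + 2*U)
p(-5) - 1*(-56) = (-4 + 2*(-5)) - 1*(-56) = (-4 - 10) + 56 = -14 + 56 = 42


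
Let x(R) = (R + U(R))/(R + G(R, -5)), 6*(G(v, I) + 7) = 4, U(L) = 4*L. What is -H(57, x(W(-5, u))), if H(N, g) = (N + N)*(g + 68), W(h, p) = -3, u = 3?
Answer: -111093/14 ≈ -7935.2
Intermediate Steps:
G(v, I) = -19/3 (G(v, I) = -7 + (⅙)*4 = -7 + ⅔ = -19/3)
x(R) = 5*R/(-19/3 + R) (x(R) = (R + 4*R)/(R - 19/3) = (5*R)/(-19/3 + R) = 5*R/(-19/3 + R))
H(N, g) = 2*N*(68 + g) (H(N, g) = (2*N)*(68 + g) = 2*N*(68 + g))
-H(57, x(W(-5, u))) = -2*57*(68 + 15*(-3)/(-19 + 3*(-3))) = -2*57*(68 + 15*(-3)/(-19 - 9)) = -2*57*(68 + 15*(-3)/(-28)) = -2*57*(68 + 15*(-3)*(-1/28)) = -2*57*(68 + 45/28) = -2*57*1949/28 = -1*111093/14 = -111093/14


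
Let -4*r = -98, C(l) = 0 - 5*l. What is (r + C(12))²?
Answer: 5041/4 ≈ 1260.3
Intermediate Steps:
C(l) = -5*l
r = 49/2 (r = -¼*(-98) = 49/2 ≈ 24.500)
(r + C(12))² = (49/2 - 5*12)² = (49/2 - 60)² = (-71/2)² = 5041/4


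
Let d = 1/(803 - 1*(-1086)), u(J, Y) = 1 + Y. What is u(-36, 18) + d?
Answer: 35892/1889 ≈ 19.001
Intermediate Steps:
d = 1/1889 (d = 1/(803 + 1086) = 1/1889 ≈ 0.00052938)
u(-36, 18) + d = (1 + 18) + 1/1889 = 19 + 1/1889 = 35892/1889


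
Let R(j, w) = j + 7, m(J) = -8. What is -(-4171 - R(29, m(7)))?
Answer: 4207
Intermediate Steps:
R(j, w) = 7 + j
-(-4171 - R(29, m(7))) = -(-4171 - (7 + 29)) = -(-4171 - 1*36) = -(-4171 - 36) = -1*(-4207) = 4207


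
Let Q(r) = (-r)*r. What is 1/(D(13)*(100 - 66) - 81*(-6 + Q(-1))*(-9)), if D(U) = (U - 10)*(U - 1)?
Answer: -1/3879 ≈ -0.00025780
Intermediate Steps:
D(U) = (-1 + U)*(-10 + U) (D(U) = (-10 + U)*(-1 + U) = (-1 + U)*(-10 + U))
Q(r) = -r**2
1/(D(13)*(100 - 66) - 81*(-6 + Q(-1))*(-9)) = 1/((10 + 13**2 - 11*13)*(100 - 66) - 81*(-6 - 1*(-1)**2)*(-9)) = 1/((10 + 169 - 143)*34 - 81*(-6 - 1*1)*(-9)) = 1/(36*34 - 81*(-6 - 1)*(-9)) = 1/(1224 - (-567)*(-9)) = 1/(1224 - 81*63) = 1/(1224 - 5103) = 1/(-3879) = -1/3879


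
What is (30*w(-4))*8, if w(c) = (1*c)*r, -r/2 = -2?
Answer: -3840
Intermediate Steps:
r = 4 (r = -2*(-2) = 4)
w(c) = 4*c (w(c) = (1*c)*4 = c*4 = 4*c)
(30*w(-4))*8 = (30*(4*(-4)))*8 = (30*(-16))*8 = -480*8 = -3840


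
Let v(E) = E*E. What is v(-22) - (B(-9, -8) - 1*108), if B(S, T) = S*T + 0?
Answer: 520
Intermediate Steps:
v(E) = E**2
B(S, T) = S*T
v(-22) - (B(-9, -8) - 1*108) = (-22)**2 - (-9*(-8) - 1*108) = 484 - (72 - 108) = 484 - 1*(-36) = 484 + 36 = 520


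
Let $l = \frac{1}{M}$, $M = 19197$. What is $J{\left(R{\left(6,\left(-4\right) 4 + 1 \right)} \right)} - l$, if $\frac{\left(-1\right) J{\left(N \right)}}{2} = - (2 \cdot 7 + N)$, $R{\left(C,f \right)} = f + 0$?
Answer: $- \frac{38395}{19197} \approx -2.0001$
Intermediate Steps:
$R{\left(C,f \right)} = f$
$l = \frac{1}{19197} \approx 5.2091 \cdot 10^{-5}$
$J{\left(N \right)} = 28 + 2 N$ ($J{\left(N \right)} = - 2 \left(- (2 \cdot 7 + N)\right) = - 2 \left(- (14 + N)\right) = - 2 \left(-14 - N\right) = 28 + 2 N$)
$J{\left(R{\left(6,\left(-4\right) 4 + 1 \right)} \right)} - l = \left(28 + 2 \left(\left(-4\right) 4 + 1\right)\right) - \frac{1}{19197} = \left(28 + 2 \left(-16 + 1\right)\right) - \frac{1}{19197} = \left(28 + 2 \left(-15\right)\right) - \frac{1}{19197} = \left(28 - 30\right) - \frac{1}{19197} = -2 - \frac{1}{19197} = - \frac{38395}{19197}$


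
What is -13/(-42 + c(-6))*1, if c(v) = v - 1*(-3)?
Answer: 13/45 ≈ 0.28889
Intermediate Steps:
c(v) = 3 + v (c(v) = v + 3 = 3 + v)
-13/(-42 + c(-6))*1 = -13/(-42 + (3 - 6))*1 = -13/(-42 - 3)*1 = -13/(-45)*1 = -13*(-1/45)*1 = (13/45)*1 = 13/45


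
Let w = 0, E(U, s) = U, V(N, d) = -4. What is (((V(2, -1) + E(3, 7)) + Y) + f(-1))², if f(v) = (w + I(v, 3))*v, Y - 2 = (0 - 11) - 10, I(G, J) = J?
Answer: 529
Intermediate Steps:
Y = -19 (Y = 2 + ((0 - 11) - 10) = 2 + (-11 - 10) = 2 - 21 = -19)
f(v) = 3*v (f(v) = (0 + 3)*v = 3*v)
(((V(2, -1) + E(3, 7)) + Y) + f(-1))² = (((-4 + 3) - 19) + 3*(-1))² = ((-1 - 19) - 3)² = (-20 - 3)² = (-23)² = 529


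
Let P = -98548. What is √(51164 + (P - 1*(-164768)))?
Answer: 2*√29346 ≈ 342.61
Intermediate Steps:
√(51164 + (P - 1*(-164768))) = √(51164 + (-98548 - 1*(-164768))) = √(51164 + (-98548 + 164768)) = √(51164 + 66220) = √117384 = 2*√29346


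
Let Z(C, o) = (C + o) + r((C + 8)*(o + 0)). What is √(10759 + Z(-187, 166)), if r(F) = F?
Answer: 4*I*√1186 ≈ 137.75*I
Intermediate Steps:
Z(C, o) = C + o + o*(8 + C) (Z(C, o) = (C + o) + (C + 8)*(o + 0) = (C + o) + (8 + C)*o = (C + o) + o*(8 + C) = C + o + o*(8 + C))
√(10759 + Z(-187, 166)) = √(10759 + (-187 + 166 + 166*(8 - 187))) = √(10759 + (-187 + 166 + 166*(-179))) = √(10759 + (-187 + 166 - 29714)) = √(10759 - 29735) = √(-18976) = 4*I*√1186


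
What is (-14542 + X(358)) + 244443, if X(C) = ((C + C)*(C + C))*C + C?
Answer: 183761107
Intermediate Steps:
X(C) = C + 4*C**3 (X(C) = ((2*C)*(2*C))*C + C = (4*C**2)*C + C = 4*C**3 + C = C + 4*C**3)
(-14542 + X(358)) + 244443 = (-14542 + (358 + 4*358**3)) + 244443 = (-14542 + (358 + 4*45882712)) + 244443 = (-14542 + (358 + 183530848)) + 244443 = (-14542 + 183531206) + 244443 = 183516664 + 244443 = 183761107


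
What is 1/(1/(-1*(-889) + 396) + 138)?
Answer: 1285/177331 ≈ 0.0072463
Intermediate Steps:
1/(1/(-1*(-889) + 396) + 138) = 1/(1/(889 + 396) + 138) = 1/(1/1285 + 138) = 1/(177331/1285) = 1285/177331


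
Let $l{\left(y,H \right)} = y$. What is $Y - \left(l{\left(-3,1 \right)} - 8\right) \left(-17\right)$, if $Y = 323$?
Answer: $136$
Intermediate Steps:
$Y - \left(l{\left(-3,1 \right)} - 8\right) \left(-17\right) = 323 - \left(-3 - 8\right) \left(-17\right) = 323 - \left(-11\right) \left(-17\right) = 323 - 187 = 136$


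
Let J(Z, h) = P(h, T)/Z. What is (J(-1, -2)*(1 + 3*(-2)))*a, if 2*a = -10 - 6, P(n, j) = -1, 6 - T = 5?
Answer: 40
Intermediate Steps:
T = 1 (T = 6 - 1*5 = 6 - 5 = 1)
J(Z, h) = -1/Z
a = -8 (a = (-10 - 6)/2 = (1/2)*(-16) = -8)
(J(-1, -2)*(1 + 3*(-2)))*a = ((-1/(-1))*(1 + 3*(-2)))*(-8) = ((-1*(-1))*(1 - 6))*(-8) = (1*(-5))*(-8) = -5*(-8) = 40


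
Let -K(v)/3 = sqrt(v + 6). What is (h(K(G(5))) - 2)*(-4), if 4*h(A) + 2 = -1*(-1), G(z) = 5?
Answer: 9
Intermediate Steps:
K(v) = -3*sqrt(6 + v) (K(v) = -3*sqrt(v + 6) = -3*sqrt(6 + v))
h(A) = -1/4 (h(A) = -1/2 + (-1*(-1))/4 = -1/2 + (1/4)*1 = -1/2 + 1/4 = -1/4)
(h(K(G(5))) - 2)*(-4) = (-1/4 - 2)*(-4) = -9/4*(-4) = 9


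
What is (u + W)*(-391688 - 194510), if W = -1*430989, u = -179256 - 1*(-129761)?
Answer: 281658759832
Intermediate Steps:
u = -49495 (u = -179256 + 129761 = -49495)
W = -430989
(u + W)*(-391688 - 194510) = (-49495 - 430989)*(-391688 - 194510) = -480484*(-586198) = 281658759832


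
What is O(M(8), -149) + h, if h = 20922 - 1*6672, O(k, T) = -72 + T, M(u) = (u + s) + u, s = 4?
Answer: 14029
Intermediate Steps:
M(u) = 4 + 2*u (M(u) = (u + 4) + u = (4 + u) + u = 4 + 2*u)
h = 14250 (h = 20922 - 6672 = 14250)
O(M(8), -149) + h = (-72 - 149) + 14250 = -221 + 14250 = 14029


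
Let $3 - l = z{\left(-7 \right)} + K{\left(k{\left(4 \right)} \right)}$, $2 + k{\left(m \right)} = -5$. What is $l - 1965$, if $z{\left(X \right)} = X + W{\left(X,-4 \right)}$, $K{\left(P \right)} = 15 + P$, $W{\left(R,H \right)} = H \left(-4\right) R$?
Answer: $-1851$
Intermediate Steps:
$W{\left(R,H \right)} = - 4 H R$
$k{\left(m \right)} = -7$ ($k{\left(m \right)} = -2 - 5 = -7$)
$z{\left(X \right)} = 17 X$ ($z{\left(X \right)} = X - - 16 X = X + 16 X = 17 X$)
$l = 114$ ($l = 3 - \left(17 \left(-7\right) + \left(15 - 7\right)\right) = 3 - \left(-119 + 8\right) = 3 - -111 = 3 + 111 = 114$)
$l - 1965 = 114 - 1965 = -1851$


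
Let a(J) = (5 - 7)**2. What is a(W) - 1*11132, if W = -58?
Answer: -11128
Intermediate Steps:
a(J) = 4 (a(J) = (-2)**2 = 4)
a(W) - 1*11132 = 4 - 1*11132 = 4 - 11132 = -11128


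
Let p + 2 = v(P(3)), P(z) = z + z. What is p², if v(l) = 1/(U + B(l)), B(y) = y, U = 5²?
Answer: 3721/961 ≈ 3.8720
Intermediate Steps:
U = 25
P(z) = 2*z
v(l) = 1/(25 + l)
p = -61/31 (p = -2 + 1/(25 + 2*3) = -2 + 1/(25 + 6) = -2 + 1/31 = -61/31 ≈ -1.9677)
p² = (-61/31)² = 3721/961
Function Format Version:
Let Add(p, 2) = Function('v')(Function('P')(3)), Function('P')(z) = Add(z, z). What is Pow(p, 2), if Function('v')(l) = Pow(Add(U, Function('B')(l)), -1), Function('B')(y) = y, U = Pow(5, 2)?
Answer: Rational(3721, 961) ≈ 3.8720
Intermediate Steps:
U = 25
Function('P')(z) = Mul(2, z)
Function('v')(l) = Pow(Add(25, l), -1)
p = Rational(-61, 31) (p = Add(-2, Pow(Add(25, Mul(2, 3)), -1)) = Add(-2, Pow(Add(25, 6), -1)) = Add(-2, Pow(31, -1)) = Add(-2, Rational(1, 31)) = Rational(-61, 31) ≈ -1.9677)
Pow(p, 2) = Pow(Rational(-61, 31), 2) = Rational(3721, 961)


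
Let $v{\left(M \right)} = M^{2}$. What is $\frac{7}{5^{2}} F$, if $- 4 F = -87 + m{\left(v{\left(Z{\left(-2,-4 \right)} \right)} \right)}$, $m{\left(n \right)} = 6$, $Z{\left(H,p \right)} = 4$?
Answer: $\frac{567}{100} \approx 5.67$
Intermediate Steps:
$F = \frac{81}{4}$ ($F = - \frac{-87 + 6}{4} = \left(- \frac{1}{4}\right) \left(-81\right) = \frac{81}{4} \approx 20.25$)
$\frac{7}{5^{2}} F = \frac{7}{5^{2}} \cdot \frac{81}{4} = \frac{7}{25} \cdot \frac{81}{4} = \frac{567}{100}$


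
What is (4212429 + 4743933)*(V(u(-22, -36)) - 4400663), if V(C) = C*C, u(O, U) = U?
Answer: -39402323422854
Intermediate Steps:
V(C) = C²
(4212429 + 4743933)*(V(u(-22, -36)) - 4400663) = (4212429 + 4743933)*((-36)² - 4400663) = 8956362*(1296 - 4400663) = 8956362*(-4399367) = -39402323422854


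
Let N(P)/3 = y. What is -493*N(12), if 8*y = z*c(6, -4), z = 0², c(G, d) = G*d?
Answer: 0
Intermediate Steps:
z = 0
y = 0 (y = (0*(6*(-4)))/8 = (0*(-24))/8 = (⅛)*0 = 0)
N(P) = 0 (N(P) = 3*0 = 0)
-493*N(12) = -493*0 = 0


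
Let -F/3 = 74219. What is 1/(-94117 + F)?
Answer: -1/316774 ≈ -3.1568e-6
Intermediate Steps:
F = -222657 (F = -3*74219 = -222657)
1/(-94117 + F) = 1/(-94117 - 222657) = 1/(-316774) = -1/316774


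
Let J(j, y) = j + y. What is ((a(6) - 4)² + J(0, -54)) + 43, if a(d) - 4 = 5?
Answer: 14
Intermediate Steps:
a(d) = 9 (a(d) = 4 + 5 = 9)
((a(6) - 4)² + J(0, -54)) + 43 = ((9 - 4)² + (0 - 54)) + 43 = (5² - 54) + 43 = (25 - 54) + 43 = -29 + 43 = 14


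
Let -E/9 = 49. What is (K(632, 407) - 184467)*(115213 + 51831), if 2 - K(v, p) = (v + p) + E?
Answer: -30913663772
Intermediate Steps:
E = -441 (E = -9*49 = -441)
K(v, p) = 443 - p - v (K(v, p) = 2 - ((v + p) - 441) = 2 - ((p + v) - 441) = 2 - (-441 + p + v) = 2 + (441 - p - v) = 443 - p - v)
(K(632, 407) - 184467)*(115213 + 51831) = ((443 - 1*407 - 1*632) - 184467)*(115213 + 51831) = ((443 - 407 - 632) - 184467)*167044 = (-596 - 184467)*167044 = -185063*167044 = -30913663772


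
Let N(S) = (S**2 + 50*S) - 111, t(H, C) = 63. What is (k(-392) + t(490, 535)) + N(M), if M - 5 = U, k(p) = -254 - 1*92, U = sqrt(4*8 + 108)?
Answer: 21 + 120*sqrt(35) ≈ 730.93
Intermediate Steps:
U = 2*sqrt(35) (U = sqrt(32 + 108) = sqrt(140) = 2*sqrt(35) ≈ 11.832)
k(p) = -346 (k(p) = -254 - 92 = -346)
M = 5 + 2*sqrt(35) ≈ 16.832
N(S) = -111 + S**2 + 50*S
(k(-392) + t(490, 535)) + N(M) = (-346 + 63) + (-111 + (5 + 2*sqrt(35))**2 + 50*(5 + 2*sqrt(35))) = -283 + (-111 + (5 + 2*sqrt(35))**2 + (250 + 100*sqrt(35))) = -283 + (139 + (5 + 2*sqrt(35))**2 + 100*sqrt(35)) = -144 + (5 + 2*sqrt(35))**2 + 100*sqrt(35)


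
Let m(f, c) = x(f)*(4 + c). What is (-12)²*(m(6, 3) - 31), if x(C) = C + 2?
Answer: 3600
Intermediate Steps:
x(C) = 2 + C
m(f, c) = (2 + f)*(4 + c)
(-12)²*(m(6, 3) - 31) = (-12)²*((2 + 6)*(4 + 3) - 31) = 144*(8*7 - 31) = 144*(56 - 31) = 144*25 = 3600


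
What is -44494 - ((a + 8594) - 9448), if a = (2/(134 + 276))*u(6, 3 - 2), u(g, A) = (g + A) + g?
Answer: -8946213/205 ≈ -43640.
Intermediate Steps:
u(g, A) = A + 2*g (u(g, A) = (A + g) + g = A + 2*g)
a = 13/205 (a = (2/(134 + 276))*((3 - 2) + 2*6) = (2/410)*(1 + 12) = (2*(1/410))*13 = (1/205)*13 = 13/205 ≈ 0.063415)
-44494 - ((a + 8594) - 9448) = -44494 - ((13/205 + 8594) - 9448) = -44494 - (1761783/205 - 9448) = -44494 - 1*(-175057/205) = -44494 + 175057/205 = -8946213/205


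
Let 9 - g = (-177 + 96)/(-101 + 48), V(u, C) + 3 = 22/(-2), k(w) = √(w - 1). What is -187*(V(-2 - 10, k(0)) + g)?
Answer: 64702/53 ≈ 1220.8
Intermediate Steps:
k(w) = √(-1 + w)
V(u, C) = -14 (V(u, C) = -3 + 22/(-2) = -3 + 22*(-½) = -3 - 11 = -14)
g = 396/53 (g = 9 - (-177 + 96)/(-101 + 48) = 9 - (-81)/(-53) = 9 - (-81)*(-1)/53 = 9 - 1*81/53 = 9 - 81/53 = 396/53 ≈ 7.4717)
-187*(V(-2 - 10, k(0)) + g) = -187*(-14 + 396/53) = -187*(-346/53) = 64702/53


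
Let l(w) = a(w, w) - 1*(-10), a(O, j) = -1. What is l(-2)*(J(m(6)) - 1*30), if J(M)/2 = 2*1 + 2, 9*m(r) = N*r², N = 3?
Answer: -198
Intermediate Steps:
m(r) = r²/3 (m(r) = (3*r²)/9 = r²/3)
l(w) = 9 (l(w) = -1 - 1*(-10) = -1 + 10 = 9)
J(M) = 8 (J(M) = 2*(2*1 + 2) = 2*(2 + 2) = 2*4 = 8)
l(-2)*(J(m(6)) - 1*30) = 9*(8 - 1*30) = 9*(8 - 30) = 9*(-22) = -198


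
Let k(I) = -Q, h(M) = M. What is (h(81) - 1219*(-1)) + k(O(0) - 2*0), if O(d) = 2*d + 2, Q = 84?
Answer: 1216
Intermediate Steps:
O(d) = 2 + 2*d
k(I) = -84 (k(I) = -1*84 = -84)
(h(81) - 1219*(-1)) + k(O(0) - 2*0) = (81 - 1219*(-1)) - 84 = (81 + 1219) - 84 = 1300 - 84 = 1216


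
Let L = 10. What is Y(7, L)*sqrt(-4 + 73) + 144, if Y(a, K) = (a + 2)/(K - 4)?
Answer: 144 + 3*sqrt(69)/2 ≈ 156.46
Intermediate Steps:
Y(a, K) = (2 + a)/(-4 + K)
Y(7, L)*sqrt(-4 + 73) + 144 = ((2 + 7)/(-4 + 10))*sqrt(-4 + 73) + 144 = (9/6)*sqrt(69) + 144 = ((1/6)*9)*sqrt(69) + 144 = 3*sqrt(69)/2 + 144 = 144 + 3*sqrt(69)/2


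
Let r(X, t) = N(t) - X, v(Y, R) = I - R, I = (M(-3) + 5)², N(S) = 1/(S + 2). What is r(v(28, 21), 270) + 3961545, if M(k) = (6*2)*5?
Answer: 1076396753/272 ≈ 3.9573e+6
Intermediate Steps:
N(S) = 1/(2 + S)
M(k) = 60 (M(k) = 12*5 = 60)
I = 4225 (I = (60 + 5)² = 65² = 4225)
v(Y, R) = 4225 - R
r(X, t) = 1/(2 + t) - X
r(v(28, 21), 270) + 3961545 = (1 - (4225 - 1*21)*(2 + 270))/(2 + 270) + 3961545 = (1 - 1*(4225 - 21)*272)/272 + 3961545 = (1 - 1*4204*272)/272 + 3961545 = (1 - 1143488)/272 + 3961545 = (1/272)*(-1143487) + 3961545 = -1143487/272 + 3961545 = 1076396753/272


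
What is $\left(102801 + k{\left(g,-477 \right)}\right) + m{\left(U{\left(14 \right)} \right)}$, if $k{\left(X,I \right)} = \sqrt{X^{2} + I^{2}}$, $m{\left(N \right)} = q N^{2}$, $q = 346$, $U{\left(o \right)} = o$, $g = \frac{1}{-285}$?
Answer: $170617 + \frac{\sqrt{18481043026}}{285} \approx 1.7109 \cdot 10^{5}$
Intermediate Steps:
$g = - \frac{1}{285} \approx -0.0035088$
$m{\left(N \right)} = 346 N^{2}$
$k{\left(X,I \right)} = \sqrt{I^{2} + X^{2}}$
$\left(102801 + k{\left(g,-477 \right)}\right) + m{\left(U{\left(14 \right)} \right)} = \left(102801 + \sqrt{\left(-477\right)^{2} + \left(- \frac{1}{285}\right)^{2}}\right) + 346 \cdot 14^{2} = \left(102801 + \sqrt{227529 + \frac{1}{81225}}\right) + 346 \cdot 196 = \left(102801 + \sqrt{\frac{18481043026}{81225}}\right) + 67816 = \left(102801 + \frac{\sqrt{18481043026}}{285}\right) + 67816 = 170617 + \frac{\sqrt{18481043026}}{285}$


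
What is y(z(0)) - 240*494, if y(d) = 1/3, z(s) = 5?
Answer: -355679/3 ≈ -1.1856e+5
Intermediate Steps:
y(d) = ⅓
y(z(0)) - 240*494 = ⅓ - 240*494 = ⅓ - 118560 = -355679/3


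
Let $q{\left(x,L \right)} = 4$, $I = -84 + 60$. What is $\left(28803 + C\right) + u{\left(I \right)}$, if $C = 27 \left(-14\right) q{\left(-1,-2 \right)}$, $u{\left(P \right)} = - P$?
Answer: $27315$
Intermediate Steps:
$I = -24$
$C = -1512$ ($C = 27 \left(-14\right) 4 = \left(-378\right) 4 = -1512$)
$\left(28803 + C\right) + u{\left(I \right)} = \left(28803 - 1512\right) - -24 = 27291 + 24 = 27315$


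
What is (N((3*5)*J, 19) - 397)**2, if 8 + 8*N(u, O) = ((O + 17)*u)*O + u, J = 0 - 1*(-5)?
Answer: 2322372481/64 ≈ 3.6287e+7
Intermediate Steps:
J = 5 (J = 0 + 5 = 5)
N(u, O) = -1 + u/8 + O*u*(17 + O)/8 (N(u, O) = -1 + (((O + 17)*u)*O + u)/8 = -1 + (((17 + O)*u)*O + u)/8 = -1 + ((u*(17 + O))*O + u)/8 = -1 + (O*u*(17 + O) + u)/8 = -1 + (u + O*u*(17 + O))/8 = -1 + (u/8 + O*u*(17 + O)/8) = -1 + u/8 + O*u*(17 + O)/8)
(N((3*5)*J, 19) - 397)**2 = ((-1 + ((3*5)*5)/8 + (1/8)*((3*5)*5)*19**2 + (17/8)*19*((3*5)*5)) - 397)**2 = ((-1 + (15*5)/8 + (1/8)*(15*5)*361 + (17/8)*19*(15*5)) - 397)**2 = ((-1 + (1/8)*75 + (1/8)*75*361 + (17/8)*19*75) - 397)**2 = ((-1 + 75/8 + 27075/8 + 24225/8) - 397)**2 = (51367/8 - 397)**2 = (48191/8)**2 = 2322372481/64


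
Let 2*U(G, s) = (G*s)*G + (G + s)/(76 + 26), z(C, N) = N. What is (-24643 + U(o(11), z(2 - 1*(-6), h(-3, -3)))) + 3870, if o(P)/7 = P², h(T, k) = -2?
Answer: -150588283/204 ≈ -7.3818e+5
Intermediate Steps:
o(P) = 7*P²
U(G, s) = G/204 + s/204 + s*G²/2 (U(G, s) = ((G*s)*G + (G + s)/(76 + 26))/2 = (s*G² + (G + s)/102)/2 = (s*G² + (G + s)*(1/102))/2 = (s*G² + (G/102 + s/102))/2 = (G/102 + s/102 + s*G²)/2 = G/204 + s/204 + s*G²/2)
(-24643 + U(o(11), z(2 - 1*(-6), h(-3, -3)))) + 3870 = (-24643 + ((7*11²)/204 + (1/204)*(-2) + (½)*(-2)*(7*11²)²)) + 3870 = (-24643 + ((7*121)/204 - 1/102 + (½)*(-2)*(7*121)²)) + 3870 = (-24643 + ((1/204)*847 - 1/102 + (½)*(-2)*847²)) + 3870 = (-24643 + (847/204 - 1/102 + (½)*(-2)*717409)) + 3870 = (-24643 + (847/204 - 1/102 - 717409)) + 3870 = (-24643 - 146350591/204) + 3870 = -151377763/204 + 3870 = -150588283/204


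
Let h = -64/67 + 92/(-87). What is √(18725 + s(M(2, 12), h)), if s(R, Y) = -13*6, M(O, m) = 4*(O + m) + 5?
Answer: √18647 ≈ 136.55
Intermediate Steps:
M(O, m) = 5 + 4*O + 4*m (M(O, m) = (4*O + 4*m) + 5 = 5 + 4*O + 4*m)
h = -11732/5829 (h = -64*1/67 + 92*(-1/87) = -64/67 - 92/87 = -11732/5829 ≈ -2.0127)
s(R, Y) = -78
√(18725 + s(M(2, 12), h)) = √(18725 - 78) = √18647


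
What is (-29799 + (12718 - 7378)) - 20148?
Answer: -44607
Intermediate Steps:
(-29799 + (12718 - 7378)) - 20148 = (-29799 + 5340) - 20148 = -24459 - 20148 = -44607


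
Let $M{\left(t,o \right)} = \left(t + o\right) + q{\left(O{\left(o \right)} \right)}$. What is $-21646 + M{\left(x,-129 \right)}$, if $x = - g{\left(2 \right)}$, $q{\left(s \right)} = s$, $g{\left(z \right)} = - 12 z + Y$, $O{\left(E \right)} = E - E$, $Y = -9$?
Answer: $-21742$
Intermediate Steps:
$O{\left(E \right)} = 0$
$g{\left(z \right)} = -9 - 12 z$ ($g{\left(z \right)} = - 12 z - 9 = -9 - 12 z$)
$x = 33$ ($x = - (-9 - 24) = \left(-1\right) \left(-33\right) = 33$)
$M{\left(t,o \right)} = o + t$ ($M{\left(t,o \right)} = \left(t + o\right) + 0 = \left(o + t\right) + 0 = o + t$)
$-21646 + M{\left(x,-129 \right)} = -21646 + \left(-129 + 33\right) = -21646 - 96 = -21742$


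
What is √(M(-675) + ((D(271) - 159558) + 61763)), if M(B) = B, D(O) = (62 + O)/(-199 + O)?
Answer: I*√1575446/4 ≈ 313.79*I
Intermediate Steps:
D(O) = (62 + O)/(-199 + O)
√(M(-675) + ((D(271) - 159558) + 61763)) = √(-675 + (((62 + 271)/(-199 + 271) - 159558) + 61763)) = √(-675 + ((333/72 - 159558) + 61763)) = √(-675 + (((1/72)*333 - 159558) + 61763)) = √(-675 + ((37/8 - 159558) + 61763)) = √(-675 + (-1276427/8 + 61763)) = √(-675 - 782323/8) = √(-787723/8) = I*√1575446/4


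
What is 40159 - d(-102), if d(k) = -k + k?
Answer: 40159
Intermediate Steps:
d(k) = 0
40159 - d(-102) = 40159 - 1*0 = 40159 + 0 = 40159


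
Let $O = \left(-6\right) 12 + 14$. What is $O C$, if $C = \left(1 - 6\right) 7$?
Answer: $2030$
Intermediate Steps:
$O = -58$ ($O = -72 + 14 = -58$)
$C = -35$ ($C = \left(-5\right) 7 = -35$)
$O C = \left(-58\right) \left(-35\right) = 2030$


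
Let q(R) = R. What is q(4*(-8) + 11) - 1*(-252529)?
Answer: 252508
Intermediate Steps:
q(4*(-8) + 11) - 1*(-252529) = (4*(-8) + 11) - 1*(-252529) = (-32 + 11) + 252529 = -21 + 252529 = 252508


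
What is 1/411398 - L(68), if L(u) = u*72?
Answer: -2014204607/411398 ≈ -4896.0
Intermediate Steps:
L(u) = 72*u
1/411398 - L(68) = 1/411398 - 72*68 = 1/411398 - 1*4896 = 1/411398 - 4896 = -2014204607/411398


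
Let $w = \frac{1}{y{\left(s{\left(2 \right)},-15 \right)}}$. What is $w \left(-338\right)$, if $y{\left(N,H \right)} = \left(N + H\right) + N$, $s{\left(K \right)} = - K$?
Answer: $\frac{338}{19} \approx 17.789$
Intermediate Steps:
$y{\left(N,H \right)} = H + 2 N$ ($y{\left(N,H \right)} = \left(H + N\right) + N = H + 2 N$)
$w = - \frac{1}{19}$ ($w = \frac{1}{-15 + 2 \left(\left(-1\right) 2\right)} = \frac{1}{-15 + 2 \left(-2\right)} = \frac{1}{-15 - 4} = \frac{1}{-19} = - \frac{1}{19} \approx -0.052632$)
$w \left(-338\right) = \left(- \frac{1}{19}\right) \left(-338\right) = \frac{338}{19}$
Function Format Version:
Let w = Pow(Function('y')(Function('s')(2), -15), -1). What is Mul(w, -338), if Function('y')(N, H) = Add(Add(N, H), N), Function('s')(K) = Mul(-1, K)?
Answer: Rational(338, 19) ≈ 17.789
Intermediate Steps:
Function('y')(N, H) = Add(H, Mul(2, N)) (Function('y')(N, H) = Add(Add(H, N), N) = Add(H, Mul(2, N)))
w = Rational(-1, 19) (w = Pow(Add(-15, Mul(2, Mul(-1, 2))), -1) = Pow(Add(-15, Mul(2, -2)), -1) = Pow(Add(-15, -4), -1) = Pow(-19, -1) = Rational(-1, 19) ≈ -0.052632)
Mul(w, -338) = Mul(Rational(-1, 19), -338) = Rational(338, 19)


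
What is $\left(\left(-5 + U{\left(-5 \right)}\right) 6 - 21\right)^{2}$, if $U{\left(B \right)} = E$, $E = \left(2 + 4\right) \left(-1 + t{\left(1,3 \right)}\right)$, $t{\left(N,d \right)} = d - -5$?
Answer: $40401$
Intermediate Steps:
$t{\left(N,d \right)} = 5 + d$ ($t{\left(N,d \right)} = d + 5 = 5 + d$)
$E = 42$ ($E = \left(2 + 4\right) \left(-1 + \left(5 + 3\right)\right) = 6 \left(-1 + 8\right) = 6 \cdot 7 = 42$)
$U{\left(B \right)} = 42$
$\left(\left(-5 + U{\left(-5 \right)}\right) 6 - 21\right)^{2} = \left(\left(-5 + 42\right) 6 - 21\right)^{2} = \left(37 \cdot 6 - 21\right)^{2} = \left(222 - 21\right)^{2} = 201^{2} = 40401$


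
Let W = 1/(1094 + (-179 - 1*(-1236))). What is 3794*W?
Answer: 3794/2151 ≈ 1.7638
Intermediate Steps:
W = 1/2151 (W = 1/(1094 + (-179 + 1236)) = 1/(1094 + 1057) = 1/2151 ≈ 0.00046490)
3794*W = 3794*(1/2151) = 3794/2151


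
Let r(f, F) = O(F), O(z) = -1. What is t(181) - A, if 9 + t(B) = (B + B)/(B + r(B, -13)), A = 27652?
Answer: -2489309/90 ≈ -27659.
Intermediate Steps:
r(f, F) = -1
t(B) = -9 + 2*B/(-1 + B) (t(B) = -9 + (B + B)/(B - 1) = -9 + (2*B)/(-1 + B) = -9 + 2*B/(-1 + B))
t(181) - A = (9 - 7*181)/(-1 + 181) - 1*27652 = (9 - 1267)/180 - 27652 = (1/180)*(-1258) - 27652 = -629/90 - 27652 = -2489309/90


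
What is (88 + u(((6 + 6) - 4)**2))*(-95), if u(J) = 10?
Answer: -9310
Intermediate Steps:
(88 + u(((6 + 6) - 4)**2))*(-95) = (88 + 10)*(-95) = 98*(-95) = -9310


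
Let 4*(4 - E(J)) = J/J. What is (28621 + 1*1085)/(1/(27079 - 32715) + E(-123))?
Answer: 83711508/10567 ≈ 7922.0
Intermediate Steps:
E(J) = 15/4 (E(J) = 4 - J/(4*J) = 4 - 1/4*1 = 4 - 1/4 = 15/4)
(28621 + 1*1085)/(1/(27079 - 32715) + E(-123)) = (28621 + 1*1085)/(1/(27079 - 32715) + 15/4) = (28621 + 1085)/(1/(-5636) + 15/4) = 29706/(-1/5636 + 15/4) = 29706/(10567/2818) = 29706*(2818/10567) = 83711508/10567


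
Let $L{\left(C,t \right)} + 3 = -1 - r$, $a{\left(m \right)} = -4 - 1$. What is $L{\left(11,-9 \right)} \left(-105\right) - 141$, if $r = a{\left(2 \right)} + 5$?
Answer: $279$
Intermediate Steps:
$a{\left(m \right)} = -5$
$r = 0$ ($r = -5 + 5 = 0$)
$L{\left(C,t \right)} = -4$ ($L{\left(C,t \right)} = -3 - 1 = -4$)
$L{\left(11,-9 \right)} \left(-105\right) - 141 = \left(-4\right) \left(-105\right) - 141 = 420 - 141 = 279$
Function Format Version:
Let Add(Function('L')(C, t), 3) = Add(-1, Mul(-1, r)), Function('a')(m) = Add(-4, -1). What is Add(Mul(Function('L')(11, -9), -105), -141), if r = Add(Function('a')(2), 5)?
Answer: 279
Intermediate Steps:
Function('a')(m) = -5
r = 0 (r = Add(-5, 5) = 0)
Function('L')(C, t) = -4 (Function('L')(C, t) = Add(-3, Add(-1, Mul(-1, 0))) = Add(-3, Add(-1, 0)) = Add(-3, -1) = -4)
Add(Mul(Function('L')(11, -9), -105), -141) = Add(Mul(-4, -105), -141) = Add(420, -141) = 279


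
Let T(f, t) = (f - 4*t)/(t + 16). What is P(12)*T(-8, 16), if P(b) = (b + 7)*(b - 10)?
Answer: -171/2 ≈ -85.500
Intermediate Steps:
P(b) = (-10 + b)*(7 + b) (P(b) = (7 + b)*(-10 + b) = (-10 + b)*(7 + b))
T(f, t) = (f - 4*t)/(16 + t)
P(12)*T(-8, 16) = (-70 + 12**2 - 3*12)*((-8 - 4*16)/(16 + 16)) = (-70 + 144 - 36)*((-8 - 64)/32) = 38*((1/32)*(-72)) = 38*(-9/4) = -171/2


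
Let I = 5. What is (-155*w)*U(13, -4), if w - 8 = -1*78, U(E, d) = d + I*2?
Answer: 65100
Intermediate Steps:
U(E, d) = 10 + d (U(E, d) = d + 5*2 = d + 10 = 10 + d)
w = -70 (w = 8 - 1*78 = 8 - 78 = -70)
(-155*w)*U(13, -4) = (-155*(-70))*(10 - 4) = 10850*6 = 65100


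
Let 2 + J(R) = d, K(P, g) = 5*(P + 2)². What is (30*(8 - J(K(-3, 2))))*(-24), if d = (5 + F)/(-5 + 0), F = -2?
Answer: -7632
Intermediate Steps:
d = -⅗ (d = (5 - 2)/(-5 + 0) = 3/(-5) = 3*(-⅕) = -⅗ ≈ -0.60000)
K(P, g) = 5*(2 + P)²
J(R) = -13/5 (J(R) = -2 - ⅗ = -13/5)
(30*(8 - J(K(-3, 2))))*(-24) = (30*(8 - 1*(-13/5)))*(-24) = (30*(8 + 13/5))*(-24) = (30*(53/5))*(-24) = 318*(-24) = -7632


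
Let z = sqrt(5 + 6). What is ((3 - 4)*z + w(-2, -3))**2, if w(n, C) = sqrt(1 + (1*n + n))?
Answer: 8 - 2*I*sqrt(33) ≈ 8.0 - 11.489*I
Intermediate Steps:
z = sqrt(11) ≈ 3.3166
w(n, C) = sqrt(1 + 2*n) (w(n, C) = sqrt(1 + (n + n)) = sqrt(1 + 2*n))
((3 - 4)*z + w(-2, -3))**2 = ((3 - 4)*sqrt(11) + sqrt(1 + 2*(-2)))**2 = (-sqrt(11) + sqrt(1 - 4))**2 = (-sqrt(11) + sqrt(-3))**2 = (-sqrt(11) + I*sqrt(3))**2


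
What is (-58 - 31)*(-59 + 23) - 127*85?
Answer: -7591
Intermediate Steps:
(-58 - 31)*(-59 + 23) - 127*85 = -89*(-36) - 10795 = 3204 - 10795 = -7591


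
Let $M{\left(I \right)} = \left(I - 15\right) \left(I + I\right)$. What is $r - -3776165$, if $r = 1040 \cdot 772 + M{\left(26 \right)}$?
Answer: $4579617$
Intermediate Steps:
$M{\left(I \right)} = 2 I \left(-15 + I\right)$ ($M{\left(I \right)} = \left(-15 + I\right) 2 I = 2 I \left(-15 + I\right)$)
$r = 803452$ ($r = 1040 \cdot 772 + 2 \cdot 26 \left(-15 + 26\right) = 802880 + 2 \cdot 26 \cdot 11 = 802880 + 572 = 803452$)
$r - -3776165 = 803452 - -3776165 = 803452 + 3776165 = 4579617$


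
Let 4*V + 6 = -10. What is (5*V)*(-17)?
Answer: 340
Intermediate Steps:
V = -4 (V = -3/2 + (¼)*(-10) = -3/2 - 5/2 = -4)
(5*V)*(-17) = (5*(-4))*(-17) = -20*(-17) = 340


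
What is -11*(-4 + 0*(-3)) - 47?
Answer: -3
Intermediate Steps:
-11*(-4 + 0*(-3)) - 47 = -11*(-4 + 0) - 47 = -11*(-4) - 47 = 44 - 47 = -3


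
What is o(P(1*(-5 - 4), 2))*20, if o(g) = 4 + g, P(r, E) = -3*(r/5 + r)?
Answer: 728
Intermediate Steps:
P(r, E) = -18*r/5 (P(r, E) = -3*(r*(⅕) + r) = -3*(r/5 + r) = -18*r/5)
o(P(1*(-5 - 4), 2))*20 = (4 - 18*(-5 - 4)/5)*20 = (4 - 18*(-9)/5)*20 = (4 - 18/5*(-9))*20 = (4 + 162/5)*20 = (182/5)*20 = 728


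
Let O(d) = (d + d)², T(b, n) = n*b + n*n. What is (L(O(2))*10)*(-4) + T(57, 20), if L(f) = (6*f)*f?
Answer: -59900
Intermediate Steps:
T(b, n) = n² + b*n (T(b, n) = b*n + n² = n² + b*n)
O(d) = 4*d² (O(d) = (2*d)² = 4*d²)
L(f) = 6*f²
(L(O(2))*10)*(-4) + T(57, 20) = ((6*(4*2²)²)*10)*(-4) + 20*(57 + 20) = ((6*(4*4)²)*10)*(-4) + 20*77 = ((6*16²)*10)*(-4) + 1540 = ((6*256)*10)*(-4) + 1540 = (1536*10)*(-4) + 1540 = 15360*(-4) + 1540 = -61440 + 1540 = -59900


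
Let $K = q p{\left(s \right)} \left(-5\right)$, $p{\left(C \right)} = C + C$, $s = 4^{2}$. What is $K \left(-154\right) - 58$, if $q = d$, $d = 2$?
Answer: $49222$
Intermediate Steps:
$s = 16$
$q = 2$
$p{\left(C \right)} = 2 C$
$K = -320$ ($K = 2 \cdot 2 \cdot 16 \left(-5\right) = 2 \cdot 32 \left(-5\right) = 64 \left(-5\right) = -320$)
$K \left(-154\right) - 58 = \left(-320\right) \left(-154\right) - 58 = 49280 - 58 = 49222$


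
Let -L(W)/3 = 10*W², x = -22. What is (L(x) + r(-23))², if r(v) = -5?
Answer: 210975625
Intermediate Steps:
L(W) = -30*W²
(L(x) + r(-23))² = (-30*(-22)² - 5)² = (-30*484 - 5)² = (-14520 - 5)² = (-14525)² = 210975625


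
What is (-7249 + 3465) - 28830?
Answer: -32614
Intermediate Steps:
(-7249 + 3465) - 28830 = -3784 - 28830 = -32614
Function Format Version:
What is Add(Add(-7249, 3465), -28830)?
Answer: -32614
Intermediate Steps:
Add(Add(-7249, 3465), -28830) = Add(-3784, -28830) = -32614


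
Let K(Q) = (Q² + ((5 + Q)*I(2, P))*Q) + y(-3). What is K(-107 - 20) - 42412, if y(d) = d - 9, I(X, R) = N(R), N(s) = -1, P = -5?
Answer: -41789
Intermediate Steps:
I(X, R) = -1
y(d) = -9 + d
K(Q) = -12 + Q² + Q*(-5 - Q) (K(Q) = (Q² + ((5 + Q)*(-1))*Q) + (-9 - 3) = (Q² + (-5 - Q)*Q) - 12 = (Q² + Q*(-5 - Q)) - 12 = -12 + Q² + Q*(-5 - Q))
K(-107 - 20) - 42412 = (-12 - 5*(-107 - 20)) - 42412 = (-12 - 5*(-127)) - 42412 = (-12 + 635) - 42412 = 623 - 42412 = -41789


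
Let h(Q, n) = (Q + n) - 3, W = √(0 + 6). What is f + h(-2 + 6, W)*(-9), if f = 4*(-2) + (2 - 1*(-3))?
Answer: -12 - 9*√6 ≈ -34.045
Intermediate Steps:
W = √6 ≈ 2.4495
f = -3 (f = -8 + (2 + 3) = -8 + 5 = -3)
h(Q, n) = -3 + Q + n
f + h(-2 + 6, W)*(-9) = -3 + (-3 + (-2 + 6) + √6)*(-9) = -3 + (-3 + 4 + √6)*(-9) = -3 + (1 + √6)*(-9) = -3 + (-9 - 9*√6) = -12 - 9*√6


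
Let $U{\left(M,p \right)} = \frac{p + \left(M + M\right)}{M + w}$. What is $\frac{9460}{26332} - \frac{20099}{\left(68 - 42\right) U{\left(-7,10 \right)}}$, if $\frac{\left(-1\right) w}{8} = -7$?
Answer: $\frac{6483520093}{684632} \approx 9470.1$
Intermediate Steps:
$w = 56$ ($w = \left(-8\right) \left(-7\right) = 56$)
$U{\left(M,p \right)} = \frac{p + 2 M}{56 + M}$ ($U{\left(M,p \right)} = \frac{p + \left(M + M\right)}{M + 56} = \frac{p + 2 M}{56 + M}$)
$\frac{9460}{26332} - \frac{20099}{\left(68 - 42\right) U{\left(-7,10 \right)}} = \frac{9460}{26332} - \frac{20099}{\left(68 - 42\right) \frac{10 + 2 \left(-7\right)}{56 - 7}} = 9460 \cdot \frac{1}{26332} - \frac{20099}{26 \frac{10 - 14}{49}} = \frac{2365}{6583} - \frac{20099}{26 \cdot \frac{1}{49} \left(-4\right)} = \frac{2365}{6583} - \frac{20099}{26 \left(- \frac{4}{49}\right)} = \frac{2365}{6583} - \frac{20099}{- \frac{104}{49}} = \frac{2365}{6583} - - \frac{984851}{104} = \frac{2365}{6583} + \frac{984851}{104} = \frac{6483520093}{684632}$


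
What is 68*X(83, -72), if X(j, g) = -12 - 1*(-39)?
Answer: 1836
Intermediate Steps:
X(j, g) = 27 (X(j, g) = -12 + 39 = 27)
68*X(83, -72) = 68*27 = 1836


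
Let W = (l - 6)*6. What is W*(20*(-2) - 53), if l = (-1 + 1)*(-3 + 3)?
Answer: 3348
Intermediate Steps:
l = 0 (l = 0*0 = 0)
W = -36 (W = (0 - 6)*6 = -6*6 = -36)
W*(20*(-2) - 53) = -36*(20*(-2) - 53) = -36*(-40 - 53) = -36*(-93) = 3348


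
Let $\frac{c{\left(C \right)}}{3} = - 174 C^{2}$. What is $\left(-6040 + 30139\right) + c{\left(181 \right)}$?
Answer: $-17077143$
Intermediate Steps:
$c{\left(C \right)} = - 522 C^{2}$ ($c{\left(C \right)} = 3 \left(- 174 C^{2}\right) = - 522 C^{2}$)
$\left(-6040 + 30139\right) + c{\left(181 \right)} = \left(-6040 + 30139\right) - 522 \cdot 181^{2} = 24099 - 17101242 = -17077143$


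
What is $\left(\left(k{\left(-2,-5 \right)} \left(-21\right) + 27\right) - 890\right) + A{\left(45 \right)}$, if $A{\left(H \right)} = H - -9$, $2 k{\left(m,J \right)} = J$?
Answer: $- \frac{1513}{2} \approx -756.5$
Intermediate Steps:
$k{\left(m,J \right)} = \frac{J}{2}$
$A{\left(H \right)} = 9 + H$ ($A{\left(H \right)} = H + 9 = 9 + H$)
$\left(\left(k{\left(-2,-5 \right)} \left(-21\right) + 27\right) - 890\right) + A{\left(45 \right)} = \left(\left(\frac{1}{2} \left(-5\right) \left(-21\right) + 27\right) - 890\right) + \left(9 + 45\right) = \left(\left(\left(- \frac{5}{2}\right) \left(-21\right) + 27\right) - 890\right) + 54 = \left(\left(\frac{105}{2} + 27\right) - 890\right) + 54 = \left(\frac{159}{2} - 890\right) + 54 = - \frac{1621}{2} + 54 = - \frac{1513}{2}$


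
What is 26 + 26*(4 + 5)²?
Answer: 2132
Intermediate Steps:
26 + 26*(4 + 5)² = 26 + 26*9² = 26 + 26*81 = 26 + 2106 = 2132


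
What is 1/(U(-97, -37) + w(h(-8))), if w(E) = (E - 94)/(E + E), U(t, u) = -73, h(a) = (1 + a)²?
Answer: -98/7199 ≈ -0.013613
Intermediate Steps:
w(E) = (-94 + E)/(2*E) (w(E) = (-94 + E)/((2*E)) = (-94 + E)*(1/(2*E)) = (-94 + E)/(2*E))
1/(U(-97, -37) + w(h(-8))) = 1/(-73 + (-94 + (1 - 8)²)/(2*((1 - 8)²))) = 1/(-73 + (-94 + (-7)²)/(2*((-7)²))) = 1/(-73 + (½)*(-94 + 49)/49) = 1/(-73 + (½)*(1/49)*(-45)) = 1/(-73 - 45/98) = 1/(-7199/98) = -98/7199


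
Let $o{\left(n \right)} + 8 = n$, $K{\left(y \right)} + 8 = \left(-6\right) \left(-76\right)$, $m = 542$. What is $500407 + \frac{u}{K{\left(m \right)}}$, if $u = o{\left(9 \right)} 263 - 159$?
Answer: $\frac{28022805}{56} \approx 5.0041 \cdot 10^{5}$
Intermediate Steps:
$K{\left(y \right)} = 448$ ($K{\left(y \right)} = -8 - -456 = -8 + 456 = 448$)
$o{\left(n \right)} = -8 + n$
$u = 104$ ($u = \left(-8 + 9\right) 263 - 159 = 1 \cdot 263 - 159 = 263 - 159 = 104$)
$500407 + \frac{u}{K{\left(m \right)}} = 500407 + \frac{104}{448} = 500407 + 104 \cdot \frac{1}{448} = 500407 + \frac{13}{56} = \frac{28022805}{56}$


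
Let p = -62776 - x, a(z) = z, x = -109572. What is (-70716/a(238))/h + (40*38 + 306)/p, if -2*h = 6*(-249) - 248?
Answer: -732674947/2425179302 ≈ -0.30211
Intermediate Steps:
h = 871 (h = -(6*(-249) - 248)/2 = -(-1494 - 248)/2 = -½*(-1742) = 871)
p = 46796 (p = -62776 - 1*(-109572) = -62776 + 109572 = 46796)
(-70716/a(238))/h + (40*38 + 306)/p = -70716/238/871 + (40*38 + 306)/46796 = -70716*1/238*(1/871) + (1520 + 306)*(1/46796) = -35358/119*1/871 + 1826*(1/46796) = -35358/103649 + 913/23398 = -732674947/2425179302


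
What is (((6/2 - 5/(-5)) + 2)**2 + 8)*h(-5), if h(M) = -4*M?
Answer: 880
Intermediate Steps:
(((6/2 - 5/(-5)) + 2)**2 + 8)*h(-5) = (((6/2 - 5/(-5)) + 2)**2 + 8)*(-4*(-5)) = (((6*(1/2) - 5*(-1/5)) + 2)**2 + 8)*20 = (((3 + 1) + 2)**2 + 8)*20 = ((4 + 2)**2 + 8)*20 = (6**2 + 8)*20 = (36 + 8)*20 = 44*20 = 880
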